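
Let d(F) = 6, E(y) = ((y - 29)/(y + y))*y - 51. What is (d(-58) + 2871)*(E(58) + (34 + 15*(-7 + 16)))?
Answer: 762405/2 ≈ 3.8120e+5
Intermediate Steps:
E(y) = -131/2 + y/2 (E(y) = ((-29 + y)/((2*y)))*y - 51 = ((-29 + y)*(1/(2*y)))*y - 51 = ((-29 + y)/(2*y))*y - 51 = (-29/2 + y/2) - 51 = -131/2 + y/2)
(d(-58) + 2871)*(E(58) + (34 + 15*(-7 + 16))) = (6 + 2871)*((-131/2 + (1/2)*58) + (34 + 15*(-7 + 16))) = 2877*((-131/2 + 29) + (34 + 15*9)) = 2877*(-73/2 + (34 + 135)) = 2877*(-73/2 + 169) = 2877*(265/2) = 762405/2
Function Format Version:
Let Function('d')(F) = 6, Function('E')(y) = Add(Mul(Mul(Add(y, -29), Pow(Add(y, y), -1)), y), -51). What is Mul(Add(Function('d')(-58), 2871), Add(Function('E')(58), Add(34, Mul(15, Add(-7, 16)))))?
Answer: Rational(762405, 2) ≈ 3.8120e+5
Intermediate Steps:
Function('E')(y) = Add(Rational(-131, 2), Mul(Rational(1, 2), y)) (Function('E')(y) = Add(Mul(Mul(Add(-29, y), Pow(Mul(2, y), -1)), y), -51) = Add(Mul(Mul(Add(-29, y), Mul(Rational(1, 2), Pow(y, -1))), y), -51) = Add(Mul(Mul(Rational(1, 2), Pow(y, -1), Add(-29, y)), y), -51) = Add(Add(Rational(-29, 2), Mul(Rational(1, 2), y)), -51) = Add(Rational(-131, 2), Mul(Rational(1, 2), y)))
Mul(Add(Function('d')(-58), 2871), Add(Function('E')(58), Add(34, Mul(15, Add(-7, 16))))) = Mul(Add(6, 2871), Add(Add(Rational(-131, 2), Mul(Rational(1, 2), 58)), Add(34, Mul(15, Add(-7, 16))))) = Mul(2877, Add(Add(Rational(-131, 2), 29), Add(34, Mul(15, 9)))) = Mul(2877, Add(Rational(-73, 2), Add(34, 135))) = Mul(2877, Add(Rational(-73, 2), 169)) = Mul(2877, Rational(265, 2)) = Rational(762405, 2)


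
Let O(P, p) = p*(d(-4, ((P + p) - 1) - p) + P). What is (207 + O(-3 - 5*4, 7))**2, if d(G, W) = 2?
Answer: 3600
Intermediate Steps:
O(P, p) = p*(2 + P)
(207 + O(-3 - 5*4, 7))**2 = (207 + 7*(2 + (-3 - 5*4)))**2 = (207 + 7*(2 + (-3 - 20)))**2 = (207 + 7*(2 - 23))**2 = (207 + 7*(-21))**2 = (207 - 147)**2 = 60**2 = 3600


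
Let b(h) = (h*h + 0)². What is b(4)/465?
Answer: 256/465 ≈ 0.55054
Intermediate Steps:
b(h) = h⁴ (b(h) = (h² + 0)² = (h²)² = h⁴)
b(4)/465 = 4⁴/465 = 256*(1/465) = 256/465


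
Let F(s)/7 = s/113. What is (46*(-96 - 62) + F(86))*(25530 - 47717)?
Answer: 18208471534/113 ≈ 1.6114e+8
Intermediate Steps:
F(s) = 7*s/113 (F(s) = 7*(s/113) = 7*s/113)
(46*(-96 - 62) + F(86))*(25530 - 47717) = (46*(-96 - 62) + (7/113)*86)*(25530 - 47717) = (46*(-158) + 602/113)*(-22187) = (-7268 + 602/113)*(-22187) = -820682/113*(-22187) = 18208471534/113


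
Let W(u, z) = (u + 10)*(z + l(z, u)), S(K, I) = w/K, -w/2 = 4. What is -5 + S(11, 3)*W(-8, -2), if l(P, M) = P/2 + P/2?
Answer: 9/11 ≈ 0.81818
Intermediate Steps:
w = -8 (w = -2*4 = -8)
S(K, I) = -8/K
l(P, M) = P (l(P, M) = P*(½) + P*(½) = P/2 + P/2 = P)
W(u, z) = 2*z*(10 + u) (W(u, z) = (u + 10)*(z + z) = (10 + u)*(2*z) = 2*z*(10 + u))
-5 + S(11, 3)*W(-8, -2) = -5 + (-8/11)*(2*(-2)*(10 - 8)) = -5 + (-8*1/11)*(2*(-2)*2) = -5 - 8/11*(-8) = -5 + 64/11 = 9/11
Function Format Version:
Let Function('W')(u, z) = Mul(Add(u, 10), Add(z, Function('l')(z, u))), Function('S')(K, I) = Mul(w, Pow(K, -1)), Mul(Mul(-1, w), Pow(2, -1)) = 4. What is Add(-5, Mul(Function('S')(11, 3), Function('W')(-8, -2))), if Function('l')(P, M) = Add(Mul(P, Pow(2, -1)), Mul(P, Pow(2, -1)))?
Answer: Rational(9, 11) ≈ 0.81818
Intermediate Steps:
w = -8 (w = Mul(-2, 4) = -8)
Function('S')(K, I) = Mul(-8, Pow(K, -1))
Function('l')(P, M) = P (Function('l')(P, M) = Add(Mul(P, Rational(1, 2)), Mul(P, Rational(1, 2))) = Add(Mul(Rational(1, 2), P), Mul(Rational(1, 2), P)) = P)
Function('W')(u, z) = Mul(2, z, Add(10, u)) (Function('W')(u, z) = Mul(Add(u, 10), Add(z, z)) = Mul(Add(10, u), Mul(2, z)) = Mul(2, z, Add(10, u)))
Add(-5, Mul(Function('S')(11, 3), Function('W')(-8, -2))) = Add(-5, Mul(Mul(-8, Pow(11, -1)), Mul(2, -2, Add(10, -8)))) = Add(-5, Mul(Mul(-8, Rational(1, 11)), Mul(2, -2, 2))) = Add(-5, Mul(Rational(-8, 11), -8)) = Add(-5, Rational(64, 11)) = Rational(9, 11)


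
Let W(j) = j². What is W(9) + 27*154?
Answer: 4239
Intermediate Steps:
W(9) + 27*154 = 9² + 27*154 = 81 + 4158 = 4239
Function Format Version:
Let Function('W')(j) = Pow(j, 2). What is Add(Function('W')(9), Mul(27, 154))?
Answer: 4239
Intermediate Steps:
Add(Function('W')(9), Mul(27, 154)) = Add(Pow(9, 2), Mul(27, 154)) = Add(81, 4158) = 4239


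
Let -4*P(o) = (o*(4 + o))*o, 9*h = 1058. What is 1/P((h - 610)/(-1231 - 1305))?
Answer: -23222304477/918139214 ≈ -25.293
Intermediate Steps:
h = 1058/9 (h = (1/9)*1058 = 1058/9 ≈ 117.56)
P(o) = -o**2*(4 + o)/4 (P(o) = -o*(4 + o)*o/4 = -o**2*(4 + o)/4)
1/P((h - 610)/(-1231 - 1305)) = 1/(((1058/9 - 610)/(-1231 - 1305))**2*(-4 - (1058/9 - 610)/(-1231 - 1305))/4) = 1/((-4432/9/(-2536))**2*(-4 - (-4432)/(9*(-2536)))/4) = 1/((-4432/9*(-1/2536))**2*(-4 - (-4432)*(-1)/(9*2536))/4) = 1/((554/2853)**2*(-4 - 1*554/2853)/4) = 1/((1/4)*(306916/8139609)*(-4 - 554/2853)) = 1/((1/4)*(306916/8139609)*(-11966/2853)) = 1/(-918139214/23222304477) = -23222304477/918139214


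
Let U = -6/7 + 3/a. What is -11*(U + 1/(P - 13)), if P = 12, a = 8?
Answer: 913/56 ≈ 16.304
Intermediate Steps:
U = -27/56 (U = -6/7 + 3/8 = -27/56 ≈ -0.48214)
-11*(U + 1/(P - 13)) = -11*(-27/56 + 1/(12 - 13)) = -11*(-27/56 + 1/(-1)) = -11*(-27/56 - 1) = -11*(-83/56) = 913/56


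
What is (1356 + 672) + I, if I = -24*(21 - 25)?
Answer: 2124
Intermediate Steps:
I = 96 (I = -24*(-4) = 96)
(1356 + 672) + I = (1356 + 672) + 96 = 2028 + 96 = 2124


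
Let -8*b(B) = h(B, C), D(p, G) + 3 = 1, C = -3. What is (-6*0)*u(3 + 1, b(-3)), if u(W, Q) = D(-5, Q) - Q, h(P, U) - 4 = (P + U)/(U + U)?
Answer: 0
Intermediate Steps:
D(p, G) = -2 (D(p, G) = -3 + 1 = -2)
h(P, U) = 4 + (P + U)/(2*U) (h(P, U) = 4 + (P + U)/(U + U) = 4 + (P + U)/((2*U)) = 4 + (P + U)*(1/(2*U)) = 4 + (P + U)/(2*U))
b(B) = -9/16 + B/48 (b(B) = -(B + 9*(-3))/(16*(-3)) = -(-1)*(B - 27)/(16*3) = -(-1)*(-27 + B)/(16*3) = -(9/2 - B/6)/8 = -9/16 + B/48)
u(W, Q) = -2 - Q
(-6*0)*u(3 + 1, b(-3)) = (-6*0)*(-2 - (-9/16 + (1/48)*(-3))) = 0*(-2 - (-9/16 - 1/16)) = 0*(-2 - 1*(-5/8)) = 0*(-2 + 5/8) = 0*(-11/8) = 0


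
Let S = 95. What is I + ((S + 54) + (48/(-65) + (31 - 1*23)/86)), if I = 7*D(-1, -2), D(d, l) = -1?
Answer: 395086/2795 ≈ 141.35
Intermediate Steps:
I = -7 (I = 7*(-1) = -7)
I + ((S + 54) + (48/(-65) + (31 - 1*23)/86)) = -7 + ((95 + 54) + (48/(-65) + (31 - 1*23)/86)) = -7 + (149 + (48*(-1/65) + (31 - 23)*(1/86))) = -7 + (149 + (-48/65 + 8*(1/86))) = -7 + (149 + (-48/65 + 4/43)) = -7 + (149 - 1804/2795) = -7 + 414651/2795 = 395086/2795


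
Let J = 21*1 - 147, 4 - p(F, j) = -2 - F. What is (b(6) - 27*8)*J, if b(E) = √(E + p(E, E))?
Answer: 27216 - 378*√2 ≈ 26681.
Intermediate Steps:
p(F, j) = 6 + F (p(F, j) = 4 - (-2 - F) = 4 + (2 + F) = 6 + F)
b(E) = √(6 + 2*E) (b(E) = √(E + (6 + E)) = √(6 + 2*E))
J = -126 (J = 21 - 147 = -126)
(b(6) - 27*8)*J = (√(6 + 2*6) - 27*8)*(-126) = (√(6 + 12) - 216)*(-126) = (√18 - 216)*(-126) = (3*√2 - 216)*(-126) = (-216 + 3*√2)*(-126) = 27216 - 378*√2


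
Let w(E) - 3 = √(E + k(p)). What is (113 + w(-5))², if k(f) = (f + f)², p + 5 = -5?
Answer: (116 + √395)² ≈ 18462.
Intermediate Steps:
p = -10 (p = -5 - 5 = -10)
k(f) = 4*f² (k(f) = (2*f)² = 4*f²)
w(E) = 3 + √(400 + E) (w(E) = 3 + √(E + 4*(-10)²) = 3 + √(E + 4*100) = 3 + √(E + 400) = 3 + √(400 + E))
(113 + w(-5))² = (113 + (3 + √(400 - 5)))² = (113 + (3 + √395))² = (116 + √395)²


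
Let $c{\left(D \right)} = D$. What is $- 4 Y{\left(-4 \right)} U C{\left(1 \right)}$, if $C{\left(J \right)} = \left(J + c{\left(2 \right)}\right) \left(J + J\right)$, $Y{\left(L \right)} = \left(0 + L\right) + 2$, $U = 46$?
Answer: $2208$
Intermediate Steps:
$Y{\left(L \right)} = 2 + L$ ($Y{\left(L \right)} = L + 2 = 2 + L$)
$C{\left(J \right)} = 2 J \left(2 + J\right)$ ($C{\left(J \right)} = \left(J + 2\right) \left(J + J\right) = \left(2 + J\right) 2 J = 2 J \left(2 + J\right)$)
$- 4 Y{\left(-4 \right)} U C{\left(1 \right)} = - 4 \left(2 - 4\right) 46 \cdot 2 \cdot 1 \left(2 + 1\right) = \left(-4\right) \left(-2\right) 46 \cdot 2 \cdot 1 \cdot 3 = 8 \cdot 46 \cdot 6 = 368 \cdot 6 = 2208$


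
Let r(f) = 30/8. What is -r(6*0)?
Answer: -15/4 ≈ -3.7500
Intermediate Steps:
r(f) = 15/4 (r(f) = 30*(⅛) = 15/4)
-r(6*0) = -1*15/4 = -15/4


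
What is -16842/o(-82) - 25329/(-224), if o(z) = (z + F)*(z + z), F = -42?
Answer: 31957371/284704 ≈ 112.25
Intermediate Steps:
o(z) = 2*z*(-42 + z) (o(z) = (z - 42)*(z + z) = (-42 + z)*(2*z) = 2*z*(-42 + z))
-16842/o(-82) - 25329/(-224) = -16842*(-1/(164*(-42 - 82))) - 25329/(-224) = -16842/(2*(-82)*(-124)) - 25329*(-1/224) = -16842/20336 + 25329/224 = -16842*1/20336 + 25329/224 = -8421/10168 + 25329/224 = 31957371/284704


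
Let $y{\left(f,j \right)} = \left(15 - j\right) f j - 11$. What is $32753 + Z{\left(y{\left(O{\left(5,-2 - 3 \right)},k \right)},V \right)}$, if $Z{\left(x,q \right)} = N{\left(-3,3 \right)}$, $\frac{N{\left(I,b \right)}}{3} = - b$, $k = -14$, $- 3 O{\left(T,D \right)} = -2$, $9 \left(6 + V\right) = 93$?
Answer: $32744$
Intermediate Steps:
$V = \frac{13}{3}$ ($V = -6 + \frac{1}{9} \cdot 93 = -6 + \frac{31}{3} = \frac{13}{3} \approx 4.3333$)
$O{\left(T,D \right)} = \frac{2}{3}$ ($O{\left(T,D \right)} = \left(- \frac{1}{3}\right) \left(-2\right) = \frac{2}{3}$)
$y{\left(f,j \right)} = -11 + f j \left(15 - j\right)$ ($y{\left(f,j \right)} = f \left(15 - j\right) j - 11 = f j \left(15 - j\right) - 11 = -11 + f j \left(15 - j\right)$)
$N{\left(I,b \right)} = - 3 b$ ($N{\left(I,b \right)} = 3 \left(- b\right) = - 3 b$)
$Z{\left(x,q \right)} = -9$ ($Z{\left(x,q \right)} = \left(-3\right) 3 = -9$)
$32753 + Z{\left(y{\left(O{\left(5,-2 - 3 \right)},k \right)},V \right)} = 32753 - 9 = 32744$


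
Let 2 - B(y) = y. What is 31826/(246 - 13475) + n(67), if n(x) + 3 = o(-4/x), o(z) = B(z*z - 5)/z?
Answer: -434648687/3545372 ≈ -122.60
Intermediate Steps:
B(y) = 2 - y
o(z) = (7 - z²)/z (o(z) = (2 - (z*z - 5))/z = (2 - (z² - 5))/z = (2 - (-5 + z²))/z = (2 + (5 - z²))/z = (7 - z²)/z)
n(x) = -3 + 4/x - 7*x/4 (n(x) = -3 + (-(-4)/x + 7/((-4/x))) = -3 + (4/x + 7*(-x/4)) = -3 + (4/x - 7*x/4) = -3 + 4/x - 7*x/4)
31826/(246 - 13475) + n(67) = 31826/(246 - 13475) + (-3 + 4/67 - 7/4*67) = 31826/(-13229) + (-3 + 4*(1/67) - 469/4) = 31826*(-1/13229) + (-3 + 4/67 - 469/4) = -31826/13229 - 32211/268 = -434648687/3545372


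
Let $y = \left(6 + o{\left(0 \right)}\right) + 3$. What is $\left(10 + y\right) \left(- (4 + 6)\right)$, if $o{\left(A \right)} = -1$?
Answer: $-180$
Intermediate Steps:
$y = 8$ ($y = \left(6 - 1\right) + 3 = 5 + 3 = 8$)
$\left(10 + y\right) \left(- (4 + 6)\right) = \left(10 + 8\right) \left(- (4 + 6)\right) = 18 \left(\left(-1\right) 10\right) = 18 \left(-10\right) = -180$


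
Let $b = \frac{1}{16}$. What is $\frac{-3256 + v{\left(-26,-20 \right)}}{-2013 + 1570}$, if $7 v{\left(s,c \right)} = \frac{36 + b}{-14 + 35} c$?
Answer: $\frac{1917413}{260484} \approx 7.361$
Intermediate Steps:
$b = \frac{1}{16} \approx 0.0625$
$v{\left(s,c \right)} = \frac{577 c}{2352}$ ($v{\left(s,c \right)} = \frac{\frac{36 + \frac{1}{16}}{-14 + 35} c}{7} = \frac{\frac{577}{16 \cdot 21} c}{7} = \frac{\frac{577}{16} \cdot \frac{1}{21} c}{7} = \frac{\frac{577}{336} c}{7} = \frac{577 c}{2352}$)
$\frac{-3256 + v{\left(-26,-20 \right)}}{-2013 + 1570} = \frac{-3256 + \frac{577}{2352} \left(-20\right)}{-2013 + 1570} = \frac{-3256 - \frac{2885}{588}}{-443} = \left(- \frac{1917413}{588}\right) \left(- \frac{1}{443}\right) = \frac{1917413}{260484}$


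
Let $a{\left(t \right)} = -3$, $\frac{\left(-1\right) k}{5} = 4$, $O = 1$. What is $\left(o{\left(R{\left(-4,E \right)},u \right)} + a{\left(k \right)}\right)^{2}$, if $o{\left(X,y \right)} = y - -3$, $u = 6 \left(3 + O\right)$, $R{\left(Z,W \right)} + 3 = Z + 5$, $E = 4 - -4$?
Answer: $576$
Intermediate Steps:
$k = -20$ ($k = \left(-5\right) 4 = -20$)
$E = 8$ ($E = 4 + 4 = 8$)
$R{\left(Z,W \right)} = 2 + Z$ ($R{\left(Z,W \right)} = -3 + \left(Z + 5\right) = -3 + \left(5 + Z\right) = 2 + Z$)
$u = 24$ ($u = 6 \left(3 + 1\right) = 6 \cdot 4 = 24$)
$o{\left(X,y \right)} = 3 + y$ ($o{\left(X,y \right)} = y + 3 = 3 + y$)
$\left(o{\left(R{\left(-4,E \right)},u \right)} + a{\left(k \right)}\right)^{2} = \left(\left(3 + 24\right) - 3\right)^{2} = \left(27 - 3\right)^{2} = 24^{2} = 576$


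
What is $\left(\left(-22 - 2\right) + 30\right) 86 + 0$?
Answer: $516$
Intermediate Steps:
$\left(\left(-22 - 2\right) + 30\right) 86 + 0 = \left(-24 + 30\right) 86 + 0 = 6 \cdot 86 + 0 = 516 + 0 = 516$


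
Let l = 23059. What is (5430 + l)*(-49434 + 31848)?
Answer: -501007554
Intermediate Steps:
(5430 + l)*(-49434 + 31848) = (5430 + 23059)*(-49434 + 31848) = 28489*(-17586) = -501007554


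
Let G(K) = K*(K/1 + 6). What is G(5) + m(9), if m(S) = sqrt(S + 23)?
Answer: 55 + 4*sqrt(2) ≈ 60.657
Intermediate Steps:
G(K) = K*(6 + K) (G(K) = K*(K*1 + 6) = K*(K + 6) = K*(6 + K))
m(S) = sqrt(23 + S)
G(5) + m(9) = 5*(6 + 5) + sqrt(23 + 9) = 5*11 + sqrt(32) = 55 + 4*sqrt(2)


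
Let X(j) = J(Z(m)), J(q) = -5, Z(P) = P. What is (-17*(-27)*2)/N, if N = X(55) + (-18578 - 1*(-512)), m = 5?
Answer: -54/1063 ≈ -0.050800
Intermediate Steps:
X(j) = -5
N = -18071 (N = -5 + (-18578 - 1*(-512)) = -5 + (-18578 + 512) = -5 - 18066 = -18071)
(-17*(-27)*2)/N = (-17*(-27)*2)/(-18071) = (459*2)*(-1/18071) = 918*(-1/18071) = -54/1063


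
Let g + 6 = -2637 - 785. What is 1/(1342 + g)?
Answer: -1/2086 ≈ -0.00047939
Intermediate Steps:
g = -3428 (g = -6 + (-2637 - 785) = -6 - 3422 = -3428)
1/(1342 + g) = 1/(1342 - 3428) = 1/(-2086) = -1/2086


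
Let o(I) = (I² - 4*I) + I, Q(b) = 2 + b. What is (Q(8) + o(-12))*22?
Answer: 4180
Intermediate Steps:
o(I) = I² - 3*I
(Q(8) + o(-12))*22 = ((2 + 8) - 12*(-3 - 12))*22 = (10 - 12*(-15))*22 = (10 + 180)*22 = 190*22 = 4180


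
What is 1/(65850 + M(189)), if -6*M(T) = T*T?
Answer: 2/119793 ≈ 1.6695e-5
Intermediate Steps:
M(T) = -T**2/6 (M(T) = -T*T/6 = -T**2/6)
1/(65850 + M(189)) = 1/(65850 - 1/6*189**2) = 1/(65850 - 1/6*35721) = 1/(65850 - 11907/2) = 1/(119793/2) = 2/119793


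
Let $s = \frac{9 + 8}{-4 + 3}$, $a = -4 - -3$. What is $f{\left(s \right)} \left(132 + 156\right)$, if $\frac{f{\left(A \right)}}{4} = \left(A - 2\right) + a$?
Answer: $-23040$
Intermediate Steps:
$a = -1$ ($a = -4 + 3 = -1$)
$s = -17$ ($s = \frac{17}{-1} = 17 \left(-1\right) = -17$)
$f{\left(A \right)} = -12 + 4 A$ ($f{\left(A \right)} = 4 \left(\left(A - 2\right) - 1\right) = 4 \left(\left(-2 + A\right) - 1\right) = 4 \left(-3 + A\right) = -12 + 4 A$)
$f{\left(s \right)} \left(132 + 156\right) = \left(-12 + 4 \left(-17\right)\right) \left(132 + 156\right) = \left(-12 - 68\right) 288 = \left(-80\right) 288 = -23040$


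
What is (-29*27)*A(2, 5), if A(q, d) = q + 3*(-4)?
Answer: 7830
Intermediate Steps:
A(q, d) = -12 + q (A(q, d) = q - 12 = -12 + q)
(-29*27)*A(2, 5) = (-29*27)*(-12 + 2) = -783*(-10) = 7830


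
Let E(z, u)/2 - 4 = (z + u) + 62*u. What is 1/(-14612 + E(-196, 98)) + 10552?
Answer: 27941695/2648 ≈ 10552.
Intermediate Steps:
E(z, u) = 8 + 2*z + 126*u (E(z, u) = 8 + 2*((z + u) + 62*u) = 8 + 2*((u + z) + 62*u) = 8 + 2*(z + 63*u) = 8 + (2*z + 126*u) = 8 + 2*z + 126*u)
1/(-14612 + E(-196, 98)) + 10552 = 1/(-14612 + (8 + 2*(-196) + 126*98)) + 10552 = 1/(-14612 + (8 - 392 + 12348)) + 10552 = 1/(-14612 + 11964) + 10552 = 1/(-2648) + 10552 = -1/2648 + 10552 = 27941695/2648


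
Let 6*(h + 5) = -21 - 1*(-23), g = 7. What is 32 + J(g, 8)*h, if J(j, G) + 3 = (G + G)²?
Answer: -3446/3 ≈ -1148.7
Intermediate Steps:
h = -14/3 (h = -5 + (-21 - 1*(-23))/6 = -5 + (-21 + 23)/6 = -5 + (⅙)*2 = -5 + ⅓ = -14/3 ≈ -4.6667)
J(j, G) = -3 + 4*G² (J(j, G) = -3 + (G + G)² = -3 + (2*G)² = -3 + 4*G²)
32 + J(g, 8)*h = 32 + (-3 + 4*8²)*(-14/3) = 32 + (-3 + 4*64)*(-14/3) = 32 + (-3 + 256)*(-14/3) = 32 + 253*(-14/3) = 32 - 3542/3 = -3446/3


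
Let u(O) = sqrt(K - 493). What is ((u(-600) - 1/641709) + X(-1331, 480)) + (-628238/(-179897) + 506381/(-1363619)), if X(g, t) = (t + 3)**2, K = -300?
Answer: 36724438682209442684285/157418255478538287 + I*sqrt(793) ≈ 2.3329e+5 + 28.16*I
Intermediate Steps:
X(g, t) = (3 + t)**2
u(O) = I*sqrt(793) (u(O) = sqrt(-300 - 493) = sqrt(-793) = I*sqrt(793))
((u(-600) - 1/641709) + X(-1331, 480)) + (-628238/(-179897) + 506381/(-1363619)) = ((I*sqrt(793) - 1/641709) + (3 + 480)**2) + (-628238/(-179897) + 506381/(-1363619)) = ((I*sqrt(793) - 1*1/641709) + 483**2) + (-628238*(-1/179897) + 506381*(-1/1363619)) = ((I*sqrt(793) - 1/641709) + 233289) + (628238/179897 - 506381/1363619) = ((-1/641709 + I*sqrt(793)) + 233289) + 765580850565/245310967243 = (149703650900/641709 + I*sqrt(793)) + 765580850565/245310967243 = 36724438682209442684285/157418255478538287 + I*sqrt(793)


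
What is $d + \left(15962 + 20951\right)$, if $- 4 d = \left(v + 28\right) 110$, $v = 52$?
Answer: $34713$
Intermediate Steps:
$d = -2200$ ($d = - \frac{\left(52 + 28\right) 110}{4} = - \frac{80 \cdot 110}{4} = \left(- \frac{1}{4}\right) 8800 = -2200$)
$d + \left(15962 + 20951\right) = -2200 + \left(15962 + 20951\right) = -2200 + 36913 = 34713$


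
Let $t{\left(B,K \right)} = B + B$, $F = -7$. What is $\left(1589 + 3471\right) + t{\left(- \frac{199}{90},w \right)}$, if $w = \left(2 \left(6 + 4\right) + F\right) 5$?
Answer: $\frac{227501}{45} \approx 5055.6$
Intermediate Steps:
$w = 65$ ($w = \left(2 \left(6 + 4\right) - 7\right) 5 = \left(2 \cdot 10 - 7\right) 5 = \left(20 - 7\right) 5 = 13 \cdot 5 = 65$)
$t{\left(B,K \right)} = 2 B$
$\left(1589 + 3471\right) + t{\left(- \frac{199}{90},w \right)} = \left(1589 + 3471\right) + 2 \left(- \frac{199}{90}\right) = 5060 + 2 \left(\left(-199\right) \frac{1}{90}\right) = 5060 + 2 \left(- \frac{199}{90}\right) = 5060 - \frac{199}{45} = \frac{227501}{45}$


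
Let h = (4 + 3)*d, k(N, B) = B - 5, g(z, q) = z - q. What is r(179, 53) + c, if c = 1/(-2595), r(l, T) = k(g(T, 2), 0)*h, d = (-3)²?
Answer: -817426/2595 ≈ -315.00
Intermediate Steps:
d = 9
k(N, B) = -5 + B
h = 63 (h = (4 + 3)*9 = 7*9 = 63)
r(l, T) = -315 (r(l, T) = (-5 + 0)*63 = -5*63 = -315)
c = -1/2595 ≈ -0.00038536
r(179, 53) + c = -315 - 1/2595 = -817426/2595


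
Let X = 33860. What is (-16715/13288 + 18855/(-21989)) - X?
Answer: -899469618445/26562712 ≈ -33862.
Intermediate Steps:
(-16715/13288 + 18855/(-21989)) - X = (-16715/13288 + 18855/(-21989)) - 1*33860 = (-16715*1/13288 + 18855*(-1/21989)) - 33860 = (-16715/13288 - 18855/21989) - 33860 = -56190125/26562712 - 33860 = -899469618445/26562712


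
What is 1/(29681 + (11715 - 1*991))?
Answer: 1/40405 ≈ 2.4749e-5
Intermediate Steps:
1/(29681 + (11715 - 1*991)) = 1/(29681 + (11715 - 991)) = 1/(29681 + 10724) = 1/40405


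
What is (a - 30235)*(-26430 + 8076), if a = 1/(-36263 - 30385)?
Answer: 6164197877579/11108 ≈ 5.5493e+8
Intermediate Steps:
a = -1/66648 (a = 1/(-66648) = -1/66648 ≈ -1.5004e-5)
(a - 30235)*(-26430 + 8076) = (-1/66648 - 30235)*(-26430 + 8076) = -2015102281/66648*(-18354) = 6164197877579/11108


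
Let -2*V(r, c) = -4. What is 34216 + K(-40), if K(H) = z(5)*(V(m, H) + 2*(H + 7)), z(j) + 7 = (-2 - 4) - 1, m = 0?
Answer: 35112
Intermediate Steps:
V(r, c) = 2 (V(r, c) = -½*(-4) = 2)
z(j) = -14 (z(j) = -7 + ((-2 - 4) - 1) = -7 + (-6 - 1) = -7 - 7 = -14)
K(H) = -224 - 28*H (K(H) = -14*(2 + 2*(H + 7)) = -14*(2 + 2*(7 + H)) = -14*(2 + (14 + 2*H)) = -14*(16 + 2*H) = -224 - 28*H)
34216 + K(-40) = 34216 + (-224 - 28*(-40)) = 34216 + (-224 + 1120) = 34216 + 896 = 35112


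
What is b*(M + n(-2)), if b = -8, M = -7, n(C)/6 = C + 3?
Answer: 8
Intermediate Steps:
n(C) = 18 + 6*C (n(C) = 6*(C + 3) = 6*(3 + C) = 18 + 6*C)
b*(M + n(-2)) = -8*(-7 + (18 + 6*(-2))) = -8*(-7 + (18 - 12)) = -8*(-7 + 6) = -8*(-1) = 8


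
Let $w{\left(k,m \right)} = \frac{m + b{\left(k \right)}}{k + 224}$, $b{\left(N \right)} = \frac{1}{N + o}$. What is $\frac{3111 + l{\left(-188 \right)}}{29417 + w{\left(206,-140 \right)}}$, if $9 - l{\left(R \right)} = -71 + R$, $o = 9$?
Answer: $\frac{312388550}{2719571551} \approx 0.11487$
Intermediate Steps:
$l{\left(R \right)} = 80 - R$ ($l{\left(R \right)} = 9 - \left(-71 + R\right) = 80 - R$)
$b{\left(N \right)} = \frac{1}{9 + N}$ ($b{\left(N \right)} = \frac{1}{N + 9} = \frac{1}{9 + N}$)
$w{\left(k,m \right)} = \frac{m + \frac{1}{9 + k}}{224 + k}$ ($w{\left(k,m \right)} = \frac{m + \frac{1}{9 + k}}{k + 224} = \frac{m + \frac{1}{9 + k}}{224 + k}$)
$\frac{3111 + l{\left(-188 \right)}}{29417 + w{\left(206,-140 \right)}} = \frac{3111 + \left(80 - -188\right)}{29417 + \frac{1 - 140 \left(9 + 206\right)}{\left(9 + 206\right) \left(224 + 206\right)}} = \frac{3111 + \left(80 + 188\right)}{29417 + \frac{1 - 30100}{215 \cdot 430}} = \frac{3111 + 268}{29417 + \frac{1}{215} \cdot \frac{1}{430} \left(1 - 30100\right)} = \frac{3379}{29417 + \frac{1}{215} \cdot \frac{1}{430} \left(-30099\right)} = \frac{3379}{29417 - \frac{30099}{92450}} = \frac{3379}{\frac{2719571551}{92450}} = 3379 \cdot \frac{92450}{2719571551} = \frac{312388550}{2719571551}$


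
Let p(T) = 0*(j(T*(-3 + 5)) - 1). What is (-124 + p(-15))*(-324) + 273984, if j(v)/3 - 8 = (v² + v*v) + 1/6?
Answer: 314160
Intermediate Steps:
j(v) = 49/2 + 6*v² (j(v) = 24 + 3*((v² + v*v) + 1/6) = 24 + 3*((v² + v²) + ⅙) = 24 + 3*(2*v² + ⅙) = 24 + 3*(⅙ + 2*v²) = 24 + (½ + 6*v²) = 49/2 + 6*v²)
p(T) = 0 (p(T) = 0*((49/2 + 6*(T*(-3 + 5))²) - 1) = 0*((49/2 + 6*(T*2)²) - 1) = 0*((49/2 + 6*(2*T)²) - 1) = 0*((49/2 + 6*(4*T²)) - 1) = 0*((49/2 + 24*T²) - 1) = 0*(47/2 + 24*T²) = 0)
(-124 + p(-15))*(-324) + 273984 = (-124 + 0)*(-324) + 273984 = -124*(-324) + 273984 = 40176 + 273984 = 314160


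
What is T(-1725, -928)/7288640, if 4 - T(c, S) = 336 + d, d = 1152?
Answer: -371/1822160 ≈ -0.00020360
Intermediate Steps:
T(c, S) = -1484 (T(c, S) = 4 - (336 + 1152) = 4 - 1*1488 = 4 - 1488 = -1484)
T(-1725, -928)/7288640 = -1484/7288640 = -1484*1/7288640 = -371/1822160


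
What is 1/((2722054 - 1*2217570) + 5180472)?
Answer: 1/5684956 ≈ 1.7590e-7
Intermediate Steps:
1/((2722054 - 1*2217570) + 5180472) = 1/((2722054 - 2217570) + 5180472) = 1/(504484 + 5180472) = 1/5684956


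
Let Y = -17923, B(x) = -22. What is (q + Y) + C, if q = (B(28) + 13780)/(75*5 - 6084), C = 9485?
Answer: -16062100/1903 ≈ -8440.4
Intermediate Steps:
q = -4586/1903 (q = (-22 + 13780)/(75*5 - 6084) = 13758/(375 - 6084) = 13758/(-5709) = 13758*(-1/5709) = -4586/1903 ≈ -2.4099)
(q + Y) + C = (-4586/1903 - 17923) + 9485 = -34112055/1903 + 9485 = -16062100/1903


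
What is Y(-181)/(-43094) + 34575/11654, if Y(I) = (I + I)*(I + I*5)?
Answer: -1545792639/251108738 ≈ -6.1559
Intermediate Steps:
Y(I) = 12*I**2 (Y(I) = (2*I)*(I + 5*I) = (2*I)*(6*I) = 12*I**2)
Y(-181)/(-43094) + 34575/11654 = (12*(-181)**2)/(-43094) + 34575/11654 = (12*32761)*(-1/43094) + 34575*(1/11654) = 393132*(-1/43094) + 34575/11654 = -196566/21547 + 34575/11654 = -1545792639/251108738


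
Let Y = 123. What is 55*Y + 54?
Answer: 6819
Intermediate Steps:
55*Y + 54 = 55*123 + 54 = 6765 + 54 = 6819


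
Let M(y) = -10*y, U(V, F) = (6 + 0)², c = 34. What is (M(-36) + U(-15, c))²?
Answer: 156816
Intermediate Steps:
U(V, F) = 36 (U(V, F) = 6² = 36)
(M(-36) + U(-15, c))² = (-10*(-36) + 36)² = (360 + 36)² = 396² = 156816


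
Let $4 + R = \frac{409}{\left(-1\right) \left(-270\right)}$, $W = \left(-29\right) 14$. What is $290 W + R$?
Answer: $- \frac{31790471}{270} \approx -1.1774 \cdot 10^{5}$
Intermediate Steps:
$W = -406$
$R = - \frac{671}{270}$ ($R = -4 + \frac{409}{\left(-1\right) \left(-270\right)} = -4 + \frac{409}{270} = - \frac{671}{270} \approx -2.4852$)
$290 W + R = 290 \left(-406\right) - \frac{671}{270} = -117740 - \frac{671}{270} = - \frac{31790471}{270}$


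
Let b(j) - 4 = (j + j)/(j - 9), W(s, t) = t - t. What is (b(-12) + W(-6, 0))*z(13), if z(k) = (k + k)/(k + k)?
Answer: 36/7 ≈ 5.1429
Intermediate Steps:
W(s, t) = 0
z(k) = 1 (z(k) = (2*k)/((2*k)) = (2*k)*(1/(2*k)) = 1)
b(j) = 4 + 2*j/(-9 + j) (b(j) = 4 + (j + j)/(j - 9) = 4 + (2*j)/(-9 + j) = 4 + 2*j/(-9 + j))
(b(-12) + W(-6, 0))*z(13) = (6*(-6 - 12)/(-9 - 12) + 0)*1 = (6*(-18)/(-21) + 0)*1 = (6*(-1/21)*(-18) + 0)*1 = (36/7 + 0)*1 = (36/7)*1 = 36/7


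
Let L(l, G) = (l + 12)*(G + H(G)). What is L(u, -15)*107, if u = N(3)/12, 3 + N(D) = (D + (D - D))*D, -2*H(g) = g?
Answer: -40125/4 ≈ -10031.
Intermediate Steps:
H(g) = -g/2
N(D) = -3 + D² (N(D) = -3 + (D + (D - D))*D = -3 + (D + 0)*D = -3 + D*D = -3 + D²)
u = ½ (u = (-3 + 3²)/12 = (-3 + 9)*(1/12) = 6*(1/12) = ½ ≈ 0.50000)
L(l, G) = G*(12 + l)/2 (L(l, G) = (l + 12)*(G - G/2) = (12 + l)*(G/2) = G*(12 + l)/2)
L(u, -15)*107 = ((½)*(-15)*(12 + ½))*107 = ((½)*(-15)*(25/2))*107 = -375/4*107 = -40125/4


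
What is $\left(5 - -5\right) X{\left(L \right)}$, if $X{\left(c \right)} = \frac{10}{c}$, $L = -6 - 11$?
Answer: $- \frac{100}{17} \approx -5.8824$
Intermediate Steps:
$L = -17$
$\left(5 - -5\right) X{\left(L \right)} = \left(5 - -5\right) \frac{10}{-17} = \left(5 + 5\right) 10 \left(- \frac{1}{17}\right) = 10 \left(- \frac{10}{17}\right) = - \frac{100}{17}$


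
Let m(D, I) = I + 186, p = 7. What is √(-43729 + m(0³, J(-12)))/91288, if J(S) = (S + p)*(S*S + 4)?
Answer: I*√44283/91288 ≈ 0.0023052*I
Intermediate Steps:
J(S) = (4 + S²)*(7 + S) (J(S) = (S + 7)*(S*S + 4) = (7 + S)*(S² + 4) = (7 + S)*(4 + S²) = (4 + S²)*(7 + S))
m(D, I) = 186 + I
√(-43729 + m(0³, J(-12)))/91288 = √(-43729 + (186 + (28 + (-12)³ + 4*(-12) + 7*(-12)²)))/91288 = √(-43729 + (186 + (28 - 1728 - 48 + 7*144)))*(1/91288) = √(-43729 + (186 + (28 - 1728 - 48 + 1008)))*(1/91288) = √(-43729 + (186 - 740))*(1/91288) = √(-43729 - 554)*(1/91288) = √(-44283)*(1/91288) = (I*√44283)*(1/91288) = I*√44283/91288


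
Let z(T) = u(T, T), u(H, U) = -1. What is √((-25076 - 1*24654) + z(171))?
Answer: 11*I*√411 ≈ 223.0*I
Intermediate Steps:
z(T) = -1
√((-25076 - 1*24654) + z(171)) = √((-25076 - 1*24654) - 1) = √((-25076 - 24654) - 1) = √(-49730 - 1) = √(-49731) = 11*I*√411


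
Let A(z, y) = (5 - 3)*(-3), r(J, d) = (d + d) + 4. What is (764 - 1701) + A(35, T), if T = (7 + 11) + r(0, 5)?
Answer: -943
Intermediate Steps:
r(J, d) = 4 + 2*d (r(J, d) = 2*d + 4 = 4 + 2*d)
T = 32 (T = (7 + 11) + (4 + 2*5) = 18 + (4 + 10) = 18 + 14 = 32)
A(z, y) = -6 (A(z, y) = 2*(-3) = -6)
(764 - 1701) + A(35, T) = (764 - 1701) - 6 = -937 - 6 = -943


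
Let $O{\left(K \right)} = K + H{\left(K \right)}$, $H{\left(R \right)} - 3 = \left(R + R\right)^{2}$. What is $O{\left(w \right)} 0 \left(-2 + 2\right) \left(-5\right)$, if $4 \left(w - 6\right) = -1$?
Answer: $0$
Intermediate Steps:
$w = \frac{23}{4}$ ($w = 6 + \frac{1}{4} \left(-1\right) = 6 - \frac{1}{4} = \frac{23}{4} \approx 5.75$)
$H{\left(R \right)} = 3 + 4 R^{2}$ ($H{\left(R \right)} = 3 + \left(R + R\right)^{2} = 3 + \left(2 R\right)^{2} = 3 + 4 R^{2}$)
$O{\left(K \right)} = 3 + K + 4 K^{2}$ ($O{\left(K \right)} = K + \left(3 + 4 K^{2}\right) = 3 + K + 4 K^{2}$)
$O{\left(w \right)} 0 \left(-2 + 2\right) \left(-5\right) = \left(3 + \frac{23}{4} + 4 \left(\frac{23}{4}\right)^{2}\right) 0 \left(-2 + 2\right) \left(-5\right) = \left(3 + \frac{23}{4} + 4 \cdot \frac{529}{16}\right) 0 \cdot 0 \left(-5\right) = \left(3 + \frac{23}{4} + \frac{529}{4}\right) 0 \cdot 0 = 141 \cdot 0 \cdot 0 = 0 \cdot 0 = 0$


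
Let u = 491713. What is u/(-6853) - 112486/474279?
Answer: -233980016485/3250233987 ≈ -71.989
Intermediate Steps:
u/(-6853) - 112486/474279 = 491713/(-6853) - 112486/474279 = 491713*(-1/6853) - 112486*1/474279 = -491713/6853 - 112486/474279 = -233980016485/3250233987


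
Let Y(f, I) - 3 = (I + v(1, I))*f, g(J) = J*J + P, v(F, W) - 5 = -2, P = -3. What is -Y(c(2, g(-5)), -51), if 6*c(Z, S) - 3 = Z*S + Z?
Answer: 389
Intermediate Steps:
v(F, W) = 3 (v(F, W) = 5 - 2 = 3)
g(J) = -3 + J² (g(J) = J*J - 3 = J² - 3 = -3 + J²)
c(Z, S) = ½ + Z/6 + S*Z/6 (c(Z, S) = ½ + (Z*S + Z)/6 = ½ + (S*Z + Z)/6 = ½ + (Z + S*Z)/6 = ½ + (Z/6 + S*Z/6) = ½ + Z/6 + S*Z/6)
Y(f, I) = 3 + f*(3 + I) (Y(f, I) = 3 + (I + 3)*f = 3 + (3 + I)*f = 3 + f*(3 + I))
-Y(c(2, g(-5)), -51) = -(3 + 3*(½ + (⅙)*2 + (⅙)*(-3 + (-5)²)*2) - 51*(½ + (⅙)*2 + (⅙)*(-3 + (-5)²)*2)) = -(3 + 3*(½ + ⅓ + (⅙)*(-3 + 25)*2) - 51*(½ + ⅓ + (⅙)*(-3 + 25)*2)) = -(3 + 3*(½ + ⅓ + (⅙)*22*2) - 51*(½ + ⅓ + (⅙)*22*2)) = -(3 + 3*(½ + ⅓ + 22/3) - 51*(½ + ⅓ + 22/3)) = -(3 + 3*(49/6) - 51*49/6) = -(3 + 49/2 - 833/2) = -1*(-389) = 389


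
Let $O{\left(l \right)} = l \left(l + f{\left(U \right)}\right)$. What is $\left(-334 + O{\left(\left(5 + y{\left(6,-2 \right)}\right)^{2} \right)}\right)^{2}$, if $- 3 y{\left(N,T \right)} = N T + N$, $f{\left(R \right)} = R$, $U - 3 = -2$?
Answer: $4477456$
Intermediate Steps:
$U = 1$ ($U = 3 - 2 = 1$)
$y{\left(N,T \right)} = - \frac{N}{3} - \frac{N T}{3}$ ($y{\left(N,T \right)} = - \frac{N T + N}{3} = - \frac{N + N T}{3} = - \frac{N}{3} - \frac{N T}{3}$)
$O{\left(l \right)} = l \left(1 + l\right)$ ($O{\left(l \right)} = l \left(l + 1\right) = l \left(1 + l\right)$)
$\left(-334 + O{\left(\left(5 + y{\left(6,-2 \right)}\right)^{2} \right)}\right)^{2} = \left(-334 + \left(5 - 2 \left(1 - 2\right)\right)^{2} \left(1 + \left(5 - 2 \left(1 - 2\right)\right)^{2}\right)\right)^{2} = \left(-334 + \left(5 - 2 \left(-1\right)\right)^{2} \left(1 + \left(5 - 2 \left(-1\right)\right)^{2}\right)\right)^{2} = \left(-334 + \left(5 + 2\right)^{2} \left(1 + \left(5 + 2\right)^{2}\right)\right)^{2} = \left(-334 + 7^{2} \left(1 + 7^{2}\right)\right)^{2} = \left(-334 + 49 \left(1 + 49\right)\right)^{2} = \left(-334 + 49 \cdot 50\right)^{2} = \left(-334 + 2450\right)^{2} = 2116^{2} = 4477456$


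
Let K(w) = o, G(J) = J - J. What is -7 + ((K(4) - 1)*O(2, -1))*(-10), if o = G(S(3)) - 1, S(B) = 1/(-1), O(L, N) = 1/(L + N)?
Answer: 13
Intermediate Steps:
S(B) = -1
G(J) = 0
o = -1 (o = 0 - 1 = -1)
K(w) = -1
-7 + ((K(4) - 1)*O(2, -1))*(-10) = -7 + ((-1 - 1)/(2 - 1))*(-10) = -7 - 2/1*(-10) = -7 - 2*1*(-10) = -7 - 2*(-10) = -7 + 20 = 13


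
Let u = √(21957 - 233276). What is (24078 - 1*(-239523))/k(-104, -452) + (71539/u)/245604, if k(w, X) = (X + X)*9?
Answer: -29289/904 - 71539*I*√211319/51900791676 ≈ -32.399 - 0.00063363*I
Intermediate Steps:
u = I*√211319 (u = √(-211319) = I*√211319 ≈ 459.69*I)
k(w, X) = 18*X (k(w, X) = (2*X)*9 = 18*X)
(24078 - 1*(-239523))/k(-104, -452) + (71539/u)/245604 = (24078 - 1*(-239523))/((18*(-452))) + (71539/((I*√211319)))/245604 = (24078 + 239523)/(-8136) + (71539*(-I*√211319/211319))*(1/245604) = 263601*(-1/8136) - 71539*I*√211319/211319*(1/245604) = -29289/904 - 71539*I*√211319/51900791676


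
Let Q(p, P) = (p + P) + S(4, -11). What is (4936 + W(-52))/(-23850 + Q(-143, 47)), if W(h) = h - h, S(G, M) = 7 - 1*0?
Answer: -4936/23939 ≈ -0.20619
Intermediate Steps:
S(G, M) = 7 (S(G, M) = 7 + 0 = 7)
Q(p, P) = 7 + P + p (Q(p, P) = (p + P) + 7 = (P + p) + 7 = 7 + P + p)
W(h) = 0
(4936 + W(-52))/(-23850 + Q(-143, 47)) = (4936 + 0)/(-23850 + (7 + 47 - 143)) = 4936/(-23850 - 89) = 4936/(-23939) = 4936*(-1/23939) = -4936/23939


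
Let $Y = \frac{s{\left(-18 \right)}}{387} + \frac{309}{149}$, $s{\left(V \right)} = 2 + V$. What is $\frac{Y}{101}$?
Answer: $\frac{117199}{5823963} \approx 0.020124$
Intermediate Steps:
$Y = \frac{117199}{57663}$ ($Y = \frac{2 - 18}{387} + \frac{309}{149} = \left(-16\right) \frac{1}{387} + 309 \cdot \frac{1}{149} = - \frac{16}{387} + \frac{309}{149} = \frac{117199}{57663} \approx 2.0325$)
$\frac{Y}{101} = \frac{117199}{57663 \cdot 101} = \frac{117199}{57663} \cdot \frac{1}{101} = \frac{117199}{5823963}$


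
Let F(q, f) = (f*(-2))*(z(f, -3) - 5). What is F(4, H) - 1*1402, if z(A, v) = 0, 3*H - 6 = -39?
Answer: -1512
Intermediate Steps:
H = -11 (H = 2 + (1/3)*(-39) = 2 - 13 = -11)
F(q, f) = 10*f (F(q, f) = (f*(-2))*(0 - 5) = -2*f*(-5) = 10*f)
F(4, H) - 1*1402 = 10*(-11) - 1*1402 = -110 - 1402 = -1512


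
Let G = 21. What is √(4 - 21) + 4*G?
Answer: 84 + I*√17 ≈ 84.0 + 4.1231*I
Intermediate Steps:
√(4 - 21) + 4*G = √(4 - 21) + 4*21 = √(-17) + 84 = I*√17 + 84 = 84 + I*√17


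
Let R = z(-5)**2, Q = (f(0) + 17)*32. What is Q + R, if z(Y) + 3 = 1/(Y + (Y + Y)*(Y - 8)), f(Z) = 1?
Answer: 9139876/15625 ≈ 584.95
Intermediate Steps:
z(Y) = -3 + 1/(Y + 2*Y*(-8 + Y)) (z(Y) = -3 + 1/(Y + (Y + Y)*(Y - 8)) = -3 + 1/(Y + (2*Y)*(-8 + Y)) = -3 + 1/(Y + 2*Y*(-8 + Y)))
Q = 576 (Q = (1 + 17)*32 = 18*32 = 576)
R = 139876/15625 (R = ((1 - 6*(-5)**2 + 45*(-5))/((-5)*(-15 + 2*(-5))))**2 = (-(1 - 6*25 - 225)/(5*(-15 - 10)))**2 = (-1/5*(1 - 150 - 225)/(-25))**2 = (-1/5*(-1/25)*(-374))**2 = (-374/125)**2 = 139876/15625 ≈ 8.9521)
Q + R = 576 + 139876/15625 = 9139876/15625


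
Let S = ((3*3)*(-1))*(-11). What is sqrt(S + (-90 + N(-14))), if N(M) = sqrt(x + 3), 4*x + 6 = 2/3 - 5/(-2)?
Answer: sqrt(324 + 3*sqrt(330))/6 ≈ 3.2425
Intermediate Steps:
x = -17/24 (x = -3/2 + (2/3 - 5/(-2))/4 = -3/2 + (2*(1/3) - 5*(-1/2))/4 = -3/2 + (2/3 + 5/2)/4 = -3/2 + (1/4)*(19/6) = -3/2 + 19/24 = -17/24 ≈ -0.70833)
N(M) = sqrt(330)/12 (N(M) = sqrt(-17/24 + 3) = sqrt(55/24) = sqrt(330)/12)
S = 99 (S = (9*(-1))*(-11) = -9*(-11) = 99)
sqrt(S + (-90 + N(-14))) = sqrt(99 + (-90 + sqrt(330)/12)) = sqrt(9 + sqrt(330)/12)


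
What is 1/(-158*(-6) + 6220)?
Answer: 1/7168 ≈ 0.00013951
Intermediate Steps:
1/(-158*(-6) + 6220) = 1/(948 + 6220) = 1/7168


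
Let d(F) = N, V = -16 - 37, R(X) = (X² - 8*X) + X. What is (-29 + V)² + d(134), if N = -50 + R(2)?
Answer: 6664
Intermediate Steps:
R(X) = X² - 7*X
V = -53
N = -60 (N = -50 + 2*(-7 + 2) = -50 + 2*(-5) = -50 - 10 = -60)
d(F) = -60
(-29 + V)² + d(134) = (-29 - 53)² - 60 = (-82)² - 60 = 6724 - 60 = 6664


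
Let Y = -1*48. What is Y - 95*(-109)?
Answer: 10307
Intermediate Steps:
Y = -48
Y - 95*(-109) = -48 - 95*(-109) = -48 + 10355 = 10307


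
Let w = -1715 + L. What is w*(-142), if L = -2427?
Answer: 588164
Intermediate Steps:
w = -4142 (w = -1715 - 2427 = -4142)
w*(-142) = -4142*(-142) = 588164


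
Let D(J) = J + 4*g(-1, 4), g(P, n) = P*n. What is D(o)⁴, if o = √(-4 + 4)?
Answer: 65536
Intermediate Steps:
o = 0 (o = √0 = 0)
D(J) = -16 + J (D(J) = J + 4*(-1*4) = J + 4*(-4) = J - 16 = -16 + J)
D(o)⁴ = (-16 + 0)⁴ = (-16)⁴ = 65536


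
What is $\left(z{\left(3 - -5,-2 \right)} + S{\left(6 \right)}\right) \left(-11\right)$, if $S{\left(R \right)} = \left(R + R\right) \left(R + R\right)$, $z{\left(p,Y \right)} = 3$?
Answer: $-1617$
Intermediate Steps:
$S{\left(R \right)} = 4 R^{2}$ ($S{\left(R \right)} = 2 R 2 R = 4 R^{2}$)
$\left(z{\left(3 - -5,-2 \right)} + S{\left(6 \right)}\right) \left(-11\right) = \left(3 + 4 \cdot 6^{2}\right) \left(-11\right) = \left(3 + 4 \cdot 36\right) \left(-11\right) = \left(3 + 144\right) \left(-11\right) = 147 \left(-11\right) = -1617$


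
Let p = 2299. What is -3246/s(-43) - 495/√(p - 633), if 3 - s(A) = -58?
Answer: -3246/61 - 495*√34/238 ≈ -65.341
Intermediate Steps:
s(A) = 61 (s(A) = 3 - 1*(-58) = 3 + 58 = 61)
-3246/s(-43) - 495/√(p - 633) = -3246/61 - 495/√(2299 - 633) = -3246*1/61 - 495*√34/238 = -3246/61 - 495*√34/238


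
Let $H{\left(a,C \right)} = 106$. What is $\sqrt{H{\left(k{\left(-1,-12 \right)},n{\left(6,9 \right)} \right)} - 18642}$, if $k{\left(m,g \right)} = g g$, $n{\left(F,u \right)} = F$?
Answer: $2 i \sqrt{4634} \approx 136.15 i$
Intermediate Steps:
$k{\left(m,g \right)} = g^{2}$
$\sqrt{H{\left(k{\left(-1,-12 \right)},n{\left(6,9 \right)} \right)} - 18642} = \sqrt{106 - 18642} = \sqrt{-18536} = 2 i \sqrt{4634}$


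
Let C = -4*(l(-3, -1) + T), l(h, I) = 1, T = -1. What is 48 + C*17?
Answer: 48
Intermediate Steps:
C = 0 (C = -4*(1 - 1) = -4*0 = 0)
48 + C*17 = 48 + 0*17 = 48 + 0 = 48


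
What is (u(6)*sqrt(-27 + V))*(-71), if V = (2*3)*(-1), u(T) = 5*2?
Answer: -710*I*sqrt(33) ≈ -4078.6*I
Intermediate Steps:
u(T) = 10
V = -6 (V = 6*(-1) = -6)
(u(6)*sqrt(-27 + V))*(-71) = (10*sqrt(-27 - 6))*(-71) = (10*sqrt(-33))*(-71) = (10*(I*sqrt(33)))*(-71) = (10*I*sqrt(33))*(-71) = -710*I*sqrt(33)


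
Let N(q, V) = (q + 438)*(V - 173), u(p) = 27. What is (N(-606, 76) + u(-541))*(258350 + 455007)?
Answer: 11644126311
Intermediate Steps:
N(q, V) = (-173 + V)*(438 + q) (N(q, V) = (438 + q)*(-173 + V) = (-173 + V)*(438 + q))
(N(-606, 76) + u(-541))*(258350 + 455007) = ((-75774 - 173*(-606) + 438*76 + 76*(-606)) + 27)*(258350 + 455007) = ((-75774 + 104838 + 33288 - 46056) + 27)*713357 = (16296 + 27)*713357 = 16323*713357 = 11644126311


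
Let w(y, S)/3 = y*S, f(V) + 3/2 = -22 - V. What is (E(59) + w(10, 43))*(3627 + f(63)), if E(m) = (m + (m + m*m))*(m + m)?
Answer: 1508153866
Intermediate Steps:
f(V) = -47/2 - V (f(V) = -3/2 + (-22 - V) = -47/2 - V)
w(y, S) = 3*S*y (w(y, S) = 3*(y*S) = 3*(S*y) = 3*S*y)
E(m) = 2*m*(m² + 2*m) (E(m) = (m + (m + m²))*(2*m) = (m² + 2*m)*(2*m) = 2*m*(m² + 2*m))
(E(59) + w(10, 43))*(3627 + f(63)) = (2*59²*(2 + 59) + 3*43*10)*(3627 + (-47/2 - 1*63)) = (2*3481*61 + 1290)*(3627 + (-47/2 - 63)) = (424682 + 1290)*(3627 - 173/2) = 425972*(7081/2) = 1508153866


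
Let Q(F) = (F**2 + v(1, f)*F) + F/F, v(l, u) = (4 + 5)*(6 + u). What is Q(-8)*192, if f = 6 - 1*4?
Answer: -98112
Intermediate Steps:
f = 2 (f = 6 - 4 = 2)
v(l, u) = 54 + 9*u (v(l, u) = 9*(6 + u) = 54 + 9*u)
Q(F) = 1 + F**2 + 72*F (Q(F) = (F**2 + (54 + 9*2)*F) + F/F = (F**2 + (54 + 18)*F) + 1 = (F**2 + 72*F) + 1 = 1 + F**2 + 72*F)
Q(-8)*192 = (1 + (-8)**2 + 72*(-8))*192 = (1 + 64 - 576)*192 = -511*192 = -98112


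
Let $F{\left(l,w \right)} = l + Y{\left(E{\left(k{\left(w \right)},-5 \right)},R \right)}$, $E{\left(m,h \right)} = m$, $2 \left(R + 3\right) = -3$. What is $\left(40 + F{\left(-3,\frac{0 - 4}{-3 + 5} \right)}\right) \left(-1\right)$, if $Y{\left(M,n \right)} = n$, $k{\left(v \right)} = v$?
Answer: $- \frac{65}{2} \approx -32.5$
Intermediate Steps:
$R = - \frac{9}{2}$ ($R = -3 + \frac{1}{2} \left(-3\right) = -3 - \frac{3}{2} = - \frac{9}{2} \approx -4.5$)
$F{\left(l,w \right)} = - \frac{9}{2} + l$ ($F{\left(l,w \right)} = l - \frac{9}{2} = - \frac{9}{2} + l$)
$\left(40 + F{\left(-3,\frac{0 - 4}{-3 + 5} \right)}\right) \left(-1\right) = \left(40 - \frac{15}{2}\right) \left(-1\right) = \frac{65}{2} \left(-1\right) = - \frac{65}{2}$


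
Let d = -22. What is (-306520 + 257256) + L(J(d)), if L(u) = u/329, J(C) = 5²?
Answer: -16207831/329 ≈ -49264.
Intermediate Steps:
J(C) = 25
L(u) = u/329 (L(u) = u*(1/329) = u/329)
(-306520 + 257256) + L(J(d)) = (-306520 + 257256) + (1/329)*25 = -49264 + 25/329 = -16207831/329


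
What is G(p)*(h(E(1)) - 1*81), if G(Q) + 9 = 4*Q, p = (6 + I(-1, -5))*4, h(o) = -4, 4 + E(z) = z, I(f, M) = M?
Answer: -595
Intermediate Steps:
E(z) = -4 + z
p = 4 (p = (6 - 5)*4 = 1*4 = 4)
G(Q) = -9 + 4*Q
G(p)*(h(E(1)) - 1*81) = (-9 + 4*4)*(-4 - 1*81) = (-9 + 16)*(-4 - 81) = 7*(-85) = -595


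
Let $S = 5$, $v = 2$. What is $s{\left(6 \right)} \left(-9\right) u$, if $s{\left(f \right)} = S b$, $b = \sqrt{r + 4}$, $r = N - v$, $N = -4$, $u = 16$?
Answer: $- 720 i \sqrt{2} \approx - 1018.2 i$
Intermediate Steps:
$r = -6$ ($r = -4 - 2 = -6$)
$b = i \sqrt{2}$ ($b = \sqrt{-6 + 4} = \sqrt{-2} = i \sqrt{2} \approx 1.4142 i$)
$s{\left(f \right)} = 5 i \sqrt{2}$
$s{\left(6 \right)} \left(-9\right) u = 5 i \sqrt{2} \left(-9\right) 16 = - 45 i \sqrt{2} \cdot 16 = - 720 i \sqrt{2}$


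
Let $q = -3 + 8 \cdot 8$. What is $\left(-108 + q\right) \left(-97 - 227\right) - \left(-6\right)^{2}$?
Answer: $15192$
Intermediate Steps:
$q = 61$ ($q = -3 + 64 = 61$)
$\left(-108 + q\right) \left(-97 - 227\right) - \left(-6\right)^{2} = \left(-108 + 61\right) \left(-97 - 227\right) - \left(-6\right)^{2} = \left(-47\right) \left(-324\right) - 36 = 15228 - 36 = 15192$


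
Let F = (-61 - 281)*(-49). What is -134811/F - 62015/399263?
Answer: -6096032407/743427706 ≈ -8.1999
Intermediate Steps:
F = 16758 (F = -342*(-49) = 16758)
-134811/F - 62015/399263 = -134811/16758 - 62015/399263 = -134811*1/16758 - 62015*1/399263 = -14979/1862 - 62015/399263 = -6096032407/743427706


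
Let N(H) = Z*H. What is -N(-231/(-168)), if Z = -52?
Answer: 143/2 ≈ 71.500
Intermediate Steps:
N(H) = -52*H
-N(-231/(-168)) = -(-52)*(-231/(-168)) = -(-52)*(-231*(-1/168)) = -(-52)*11/8 = -1*(-143/2) = 143/2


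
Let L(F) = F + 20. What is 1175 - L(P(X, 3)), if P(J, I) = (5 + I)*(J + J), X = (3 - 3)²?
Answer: 1155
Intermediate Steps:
X = 0 (X = 0² = 0)
P(J, I) = 2*J*(5 + I) (P(J, I) = (5 + I)*(2*J) = 2*J*(5 + I))
L(F) = 20 + F
1175 - L(P(X, 3)) = 1175 - (20 + 2*0*(5 + 3)) = 1175 - (20 + 2*0*8) = 1175 - (20 + 0) = 1175 - 1*20 = 1175 - 20 = 1155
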